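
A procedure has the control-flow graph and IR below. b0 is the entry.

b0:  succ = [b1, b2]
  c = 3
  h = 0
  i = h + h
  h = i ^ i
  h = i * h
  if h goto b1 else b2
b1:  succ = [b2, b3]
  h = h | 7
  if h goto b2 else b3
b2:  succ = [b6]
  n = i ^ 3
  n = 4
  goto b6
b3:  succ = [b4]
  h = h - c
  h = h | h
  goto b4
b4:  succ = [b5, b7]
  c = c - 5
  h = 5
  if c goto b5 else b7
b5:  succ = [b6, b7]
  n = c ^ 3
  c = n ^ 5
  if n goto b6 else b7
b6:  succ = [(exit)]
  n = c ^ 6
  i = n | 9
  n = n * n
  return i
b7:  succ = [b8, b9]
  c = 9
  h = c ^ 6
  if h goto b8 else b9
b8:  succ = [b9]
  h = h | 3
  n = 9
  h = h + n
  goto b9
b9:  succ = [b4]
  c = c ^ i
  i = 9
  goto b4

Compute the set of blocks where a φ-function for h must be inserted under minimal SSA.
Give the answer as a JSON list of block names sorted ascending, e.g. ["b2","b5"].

Answer: ["b2", "b4", "b6", "b9"]

Working:
idom tree: b1←b0 b2←b0 b3←b1 b4←b3 b5←b4 b6←b0 b7←b4 b8←b7 b9←b7
Dom∩ at merges:
  b2: preds {b0,b1}: {b0} ∩ {b0,b1} = {b0}; idom=b0
  b4: preds {b3,b9}: {b0,b1,b3} ∩ {b0,b1,b3,b4,b7,b9} = {b0,b1,b3}; idom=b3
  b6: preds {b2,b5}: {b0,b2} ∩ {b0,b1,b3,b4,b5} = {b0}; idom=b0
  b7: preds {b4,b5}: {b0,b1,b3,b4} ∩ {b0,b1,b3,b4,b5} = {b0,b1,b3,b4}; idom=b4
  b9: preds {b7,b8}: {b0,b1,b3,b4,b7} ∩ {b0,b1,b3,b4,b7,b8} = {b0,b1,b3,b4,b7}; idom=b7

DF walk-up:
  join b2 pred b0: · stop@b0
  join b2 pred b1: b1 stop@b0
  join b4 pred b3: · stop@b3
  join b4 pred b9: b9→b7→b4 stop@b3
  join b6 pred b2: b2 stop@b0
  join b6 pred b5: b5→b4→b3→b1 stop@b0
  join b7 pred b4: · stop@b4
  join b7 pred b5: b5 stop@b4
  join b9 pred b7: · stop@b7
  join b9 pred b8: b8 stop@b7
  b0 → ∅
  b1 → {b2,b6}
  b2 → {b6}
  b3 → {b6}
  b4 → {b4,b6}
  b5 → {b6,b7}
  b6 → ∅
  b7 → {b4}
  b8 → {b9}
  b9 → {b4}

φ for h: defs {b0,b1,b3,b4,b7,b8}
  DF⁺ = {b2,b4,b6,b9}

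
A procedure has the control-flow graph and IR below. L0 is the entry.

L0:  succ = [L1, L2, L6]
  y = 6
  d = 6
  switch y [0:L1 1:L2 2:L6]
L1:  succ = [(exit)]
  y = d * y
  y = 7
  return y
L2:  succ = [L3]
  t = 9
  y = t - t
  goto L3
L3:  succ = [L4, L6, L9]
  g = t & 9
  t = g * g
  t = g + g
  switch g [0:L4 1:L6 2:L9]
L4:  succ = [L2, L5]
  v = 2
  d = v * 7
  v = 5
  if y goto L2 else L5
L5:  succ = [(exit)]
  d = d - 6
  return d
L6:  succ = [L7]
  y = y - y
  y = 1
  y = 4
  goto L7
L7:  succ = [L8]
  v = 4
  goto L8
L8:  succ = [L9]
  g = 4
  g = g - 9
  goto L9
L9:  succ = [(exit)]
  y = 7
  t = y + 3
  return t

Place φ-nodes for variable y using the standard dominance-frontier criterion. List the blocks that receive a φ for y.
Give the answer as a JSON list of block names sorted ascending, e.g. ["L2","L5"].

Answer: ["L2", "L6", "L9"]

Working:
idom tree: L1←L0 L2←L0 L3←L2 L4←L3 L5←L4 L6←L0 L7←L6 L8←L7 L9←L0
Join-block Dom:
  L2: preds {L0,L4}: {L0} ∩ {L0,L2,L3,L4} = {L0}; idom=L0
  L6: preds {L0,L3}: {L0} ∩ {L0,L2,L3} = {L0}; idom=L0
  L9: preds {L3,L8}: {L0,L2,L3} ∩ {L0,L6,L7,L8} = {L0}; idom=L0

Frontier:
  join L2 pred L0: · stop@L0
  join L2 pred L4: L4→L3→L2 stop@L0
  join L6 pred L0: · stop@L0
  join L6 pred L3: L3→L2 stop@L0
  join L9 pred L3: L3→L2 stop@L0
  join L9 pred L8: L8→L7→L6 stop@L0
  DF(L0)=∅
  DF(L1)=∅
  DF(L2)={L2,L6,L9}
  DF(L3)={L2,L6,L9}
  DF(L4)={L2}
  DF(L5)=∅
  DF(L6)={L9}
  DF(L7)={L9}
  DF(L8)={L9}
  DF(L9)=∅

φ for y: defs {L0,L1,L2,L6,L9}
  DF⁺ = {L2,L6,L9}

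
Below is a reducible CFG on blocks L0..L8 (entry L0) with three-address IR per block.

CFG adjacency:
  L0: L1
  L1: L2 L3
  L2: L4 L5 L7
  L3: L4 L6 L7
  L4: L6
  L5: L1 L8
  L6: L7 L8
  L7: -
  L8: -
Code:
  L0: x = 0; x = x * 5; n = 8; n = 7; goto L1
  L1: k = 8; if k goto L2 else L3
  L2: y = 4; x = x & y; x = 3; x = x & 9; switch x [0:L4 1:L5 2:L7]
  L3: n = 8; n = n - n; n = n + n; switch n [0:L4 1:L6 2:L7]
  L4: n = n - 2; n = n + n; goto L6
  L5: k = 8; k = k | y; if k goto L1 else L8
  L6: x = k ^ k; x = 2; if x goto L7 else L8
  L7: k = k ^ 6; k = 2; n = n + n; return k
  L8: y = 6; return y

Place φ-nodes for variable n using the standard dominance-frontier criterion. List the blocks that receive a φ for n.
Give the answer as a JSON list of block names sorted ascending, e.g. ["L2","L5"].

Answer: ["L4", "L6", "L7", "L8"]

Analysis:
idom tree: L1←L0 L2←L1 L3←L1 L4←L1 L5←L2 L6←L1 L7←L1 L8←L1
Dom at joins:
  L1: preds {L0,L5}: {L0} ∩ {L0,L1,L2,L5} = {L0}; idom=L0
  L4: preds {L2,L3}: {L0,L1,L2} ∩ {L0,L1,L3} = {L0,L1}; idom=L1
  L6: preds {L3,L4}: {L0,L1,L3} ∩ {L0,L1,L4} = {L0,L1}; idom=L1
  L7: preds {L2,L3,L6}: {L0,L1,L2} ∩ {L0,L1,L3} ∩ {L0,L1,L6} = {L0,L1}; idom=L1
  L8: preds {L5,L6}: {L0,L1,L2,L5} ∩ {L0,L1,L6} = {L0,L1}; idom=L1

DF walk-up:
  join L1 pred L0: · stop@L0
  join L1 pred L5: L5→L2→L1 stop@L0
  join L4 pred L2: L2 stop@L1
  join L4 pred L3: L3 stop@L1
  join L6 pred L3: L3 stop@L1
  join L6 pred L4: L4 stop@L1
  join L7 pred L2: L2 stop@L1
  join L7 pred L3: L3 stop@L1
  join L7 pred L6: L6 stop@L1
  join L8 pred L5: L5→L2 stop@L1
  join L8 pred L6: L6 stop@L1
  L0: DF=∅
  L1: DF={L1}
  L2: DF={L1,L4,L7,L8}
  L3: DF={L4,L6,L7}
  L4: DF={L6}
  L5: DF={L1,L8}
  L6: DF={L7,L8}
  L7: DF=∅
  L8: DF=∅

φ for n: defs {L0,L3,L4,L7}
  DF⁺ = {L4,L6,L7,L8}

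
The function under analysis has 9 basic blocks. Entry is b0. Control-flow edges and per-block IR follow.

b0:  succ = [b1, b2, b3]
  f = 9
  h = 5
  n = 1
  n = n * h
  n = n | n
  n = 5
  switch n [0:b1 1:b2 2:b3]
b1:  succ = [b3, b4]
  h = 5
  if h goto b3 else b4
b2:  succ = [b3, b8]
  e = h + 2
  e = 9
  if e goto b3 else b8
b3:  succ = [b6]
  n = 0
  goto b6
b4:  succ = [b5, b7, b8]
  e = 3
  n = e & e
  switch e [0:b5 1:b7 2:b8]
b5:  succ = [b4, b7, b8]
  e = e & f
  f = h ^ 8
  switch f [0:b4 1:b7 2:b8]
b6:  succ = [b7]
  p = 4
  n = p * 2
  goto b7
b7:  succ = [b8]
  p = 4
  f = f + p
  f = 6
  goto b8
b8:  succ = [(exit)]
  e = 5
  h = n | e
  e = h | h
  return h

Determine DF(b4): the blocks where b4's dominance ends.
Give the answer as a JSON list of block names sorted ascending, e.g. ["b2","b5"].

idom tree: b1←b0 b2←b0 b3←b0 b4←b1 b5←b4 b6←b3 b7←b0 b8←b0
Dom∩ at merges:
  b3: preds {b0,b1,b2}: {b0} ∩ {b0,b1} ∩ {b0,b2} = {b0}; idom=b0
  b4: preds {b1,b5}: {b0,b1} ∩ {b0,b1,b4,b5} = {b0,b1}; idom=b1
  b7: preds {b4,b5,b6}: {b0,b1,b4} ∩ {b0,b1,b4,b5} ∩ {b0,b3,b6} = {b0}; idom=b0
  b8: preds {b2,b4,b5,b7}: {b0,b2} ∩ {b0,b1,b4} ∩ {b0,b1,b4,b5} ∩ {b0,b7} = {b0}; idom=b0

DF derivation:
  join b3 pred b0: · stop@b0
  join b3 pred b1: b1 stop@b0
  join b3 pred b2: b2 stop@b0
  join b4 pred b1: · stop@b1
  join b4 pred b5: b5→b4 stop@b1
  join b7 pred b4: b4→b1 stop@b0
  join b7 pred b5: b5→b4→b1 stop@b0
  join b7 pred b6: b6→b3 stop@b0
  join b8 pred b2: b2 stop@b0
  join b8 pred b4: b4→b1 stop@b0
  join b8 pred b5: b5→b4→b1 stop@b0
  join b8 pred b7: b7 stop@b0
  b0: DF=∅
  b1: DF={b3,b7,b8}
  b2: DF={b3,b8}
  b3: DF={b7}
  b4: DF={b4,b7,b8}
  b5: DF={b4,b7,b8}
  b6: DF={b7}
  b7: DF={b8}
  b8: DF=∅

DF(b4) = ["b4", "b7", "b8"]

Answer: ["b4", "b7", "b8"]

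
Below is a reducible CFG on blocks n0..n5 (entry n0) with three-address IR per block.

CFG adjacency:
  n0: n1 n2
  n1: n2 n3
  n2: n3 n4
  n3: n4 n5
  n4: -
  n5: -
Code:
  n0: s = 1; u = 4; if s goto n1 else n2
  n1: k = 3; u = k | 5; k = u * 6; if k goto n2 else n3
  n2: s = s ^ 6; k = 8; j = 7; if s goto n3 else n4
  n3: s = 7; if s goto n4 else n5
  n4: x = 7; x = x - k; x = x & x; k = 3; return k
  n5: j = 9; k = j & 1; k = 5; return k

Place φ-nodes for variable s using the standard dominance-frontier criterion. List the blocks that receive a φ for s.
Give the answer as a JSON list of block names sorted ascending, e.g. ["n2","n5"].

Answer: ["n3", "n4"]

Analysis:
idom tree: n1←n0 n2←n0 n3←n0 n4←n0 n5←n3
Dom∩ at merges:
  n2: preds {n0,n1}: {n0} ∩ {n0,n1} = {n0}; idom=n0
  n3: preds {n1,n2}: {n0,n1} ∩ {n0,n2} = {n0}; idom=n0
  n4: preds {n2,n3}: {n0,n2} ∩ {n0,n3} = {n0}; idom=n0

Frontier:
  join n2 pred n0: · stop@n0
  join n2 pred n1: n1 stop@n0
  join n3 pred n1: n1 stop@n0
  join n3 pred n2: n2 stop@n0
  join n4 pred n2: n2 stop@n0
  join n4 pred n3: n3 stop@n0
  n0: DF=∅
  n1: DF={n2,n3}
  n2: DF={n3,n4}
  n3: DF={n4}
  n4: DF=∅
  n5: DF=∅

φ for s: defs {n0,n2,n3}
  DF⁺ = {n3,n4}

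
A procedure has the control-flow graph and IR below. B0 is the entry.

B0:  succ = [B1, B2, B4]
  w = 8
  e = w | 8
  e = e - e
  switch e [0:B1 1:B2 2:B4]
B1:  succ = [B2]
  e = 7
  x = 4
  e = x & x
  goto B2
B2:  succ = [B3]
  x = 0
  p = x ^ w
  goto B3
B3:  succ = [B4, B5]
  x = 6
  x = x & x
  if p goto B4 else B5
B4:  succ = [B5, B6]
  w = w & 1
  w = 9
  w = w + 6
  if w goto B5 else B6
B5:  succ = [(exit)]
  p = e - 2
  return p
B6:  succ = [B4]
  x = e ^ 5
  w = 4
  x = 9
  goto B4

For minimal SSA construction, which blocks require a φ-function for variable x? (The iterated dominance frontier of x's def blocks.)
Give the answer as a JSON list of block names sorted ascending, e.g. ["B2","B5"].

Answer: ["B2", "B4", "B5"]

Derivation:
idom tree: B1←B0 B2←B0 B3←B2 B4←B0 B5←B0 B6←B4
Dom∩ at merges:
  B2: preds {B0,B1}: {B0} ∩ {B0,B1} = {B0}; idom=B0
  B4: preds {B0,B3,B6}: {B0} ∩ {B0,B2,B3} ∩ {B0,B4,B6} = {B0}; idom=B0
  B5: preds {B3,B4}: {B0,B2,B3} ∩ {B0,B4} = {B0}; idom=B0

Frontier:
  B2←B0: walk · to B0
  B2←B1: walk B1 to B0
  B4←B0: walk · to B0
  B4←B3: walk B3→B2 to B0
  B4←B6: walk B6→B4 to B0
  B5←B3: walk B3→B2 to B0
  B5←B4: walk B4 to B0
  DF(B0)=∅
  DF(B1)={B2}
  DF(B2)={B4,B5}
  DF(B3)={B4,B5}
  DF(B4)={B4,B5}
  DF(B5)=∅
  DF(B6)={B4}

φ for x: defs {B1,B2,B3,B6}
  DF⁺ = {B2,B4,B5}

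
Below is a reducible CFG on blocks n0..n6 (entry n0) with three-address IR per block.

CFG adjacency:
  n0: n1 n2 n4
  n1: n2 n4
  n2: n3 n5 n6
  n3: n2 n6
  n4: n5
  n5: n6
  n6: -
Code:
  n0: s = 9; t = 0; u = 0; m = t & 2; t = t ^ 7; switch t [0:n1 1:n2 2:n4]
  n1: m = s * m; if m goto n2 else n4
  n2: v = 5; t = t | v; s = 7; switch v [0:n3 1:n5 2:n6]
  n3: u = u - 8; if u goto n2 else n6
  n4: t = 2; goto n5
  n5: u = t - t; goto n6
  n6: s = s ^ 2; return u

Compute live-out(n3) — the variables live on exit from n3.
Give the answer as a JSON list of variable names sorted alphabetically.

Answer: ["s", "t", "u"]

Derivation:
Block summaries:
  n0 def {m,s,t,u} use ∅
  n1 def {m} use {m,s}
  n2 def {s,t,v} use {t}
  n3 def {u} use {u}
  n4 def {t} use ∅
  n5 def {u} use {t}
  n6 def {s} use {s,u}

Backward fixpoint:
  n0 li=∅ lo={m,s,t,u}
  n1 li={m,s,t,u} lo={s,t,u}
  n2 li={t,u} lo={s,t,u}
  n3 li={s,t,u} lo={s,t,u}
  n4 li={s} lo={s,t}
  n5 li={s,t} lo={s,u}
  n6 li={s,u} lo=∅

live-out(n3) = ["s", "t", "u"]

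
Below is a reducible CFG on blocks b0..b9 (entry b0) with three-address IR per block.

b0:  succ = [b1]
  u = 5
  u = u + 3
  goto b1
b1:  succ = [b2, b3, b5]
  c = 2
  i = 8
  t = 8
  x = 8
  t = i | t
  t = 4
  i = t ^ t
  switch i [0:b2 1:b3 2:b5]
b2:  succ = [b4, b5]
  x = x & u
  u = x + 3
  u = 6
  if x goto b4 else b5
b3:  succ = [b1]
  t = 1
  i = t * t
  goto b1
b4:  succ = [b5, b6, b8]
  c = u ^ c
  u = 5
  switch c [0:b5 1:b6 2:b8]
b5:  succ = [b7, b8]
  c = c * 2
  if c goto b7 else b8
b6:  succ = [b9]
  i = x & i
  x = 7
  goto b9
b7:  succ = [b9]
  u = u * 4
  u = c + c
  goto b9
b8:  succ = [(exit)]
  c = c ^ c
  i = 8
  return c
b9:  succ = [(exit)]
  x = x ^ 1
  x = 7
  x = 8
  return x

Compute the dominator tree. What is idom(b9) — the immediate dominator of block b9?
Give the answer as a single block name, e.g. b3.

idom tree: b1←b0 b2←b1 b3←b1 b4←b2 b5←b1 b6←b4 b7←b5 b8←b1 b9←b1
Dom∩ at merges:
  b1: preds {b0,b3}: {b0} ∩ {b0,b1,b3} = {b0}; idom=b0
  b5: preds {b1,b2,b4}: {b0,b1} ∩ {b0,b1,b2} ∩ {b0,b1,b2,b4} = {b0,b1}; idom=b1
  b8: preds {b4,b5}: {b0,b1,b2,b4} ∩ {b0,b1,b5} = {b0,b1}; idom=b1
  b9: preds {b6,b7}: {b0,b1,b2,b4,b6} ∩ {b0,b1,b5,b7} = {b0,b1}; idom=b1

idom(b9) = b1

Answer: b1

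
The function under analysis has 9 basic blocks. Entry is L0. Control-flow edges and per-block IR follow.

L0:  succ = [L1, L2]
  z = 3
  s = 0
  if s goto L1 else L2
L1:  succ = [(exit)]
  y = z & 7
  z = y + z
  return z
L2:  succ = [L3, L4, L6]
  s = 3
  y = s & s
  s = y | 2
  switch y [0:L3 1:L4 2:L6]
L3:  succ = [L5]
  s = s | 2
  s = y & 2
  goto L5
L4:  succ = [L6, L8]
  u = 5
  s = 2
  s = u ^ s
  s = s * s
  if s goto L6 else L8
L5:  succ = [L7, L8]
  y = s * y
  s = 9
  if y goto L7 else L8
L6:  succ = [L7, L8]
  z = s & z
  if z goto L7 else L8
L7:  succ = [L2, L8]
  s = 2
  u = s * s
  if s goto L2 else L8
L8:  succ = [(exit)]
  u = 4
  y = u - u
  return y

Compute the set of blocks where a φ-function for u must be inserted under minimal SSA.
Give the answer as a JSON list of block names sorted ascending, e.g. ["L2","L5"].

idom tree: L1←L0 L2←L0 L3←L2 L4←L2 L5←L3 L6←L2 L7←L2 L8←L2
Dom∩ at merges:
  L2: preds {L0,L7}: {L0} ∩ {L0,L2,L7} = {L0}; idom=L0
  L6: preds {L2,L4}: {L0,L2} ∩ {L0,L2,L4} = {L0,L2}; idom=L2
  L7: preds {L5,L6}: {L0,L2,L3,L5} ∩ {L0,L2,L6} = {L0,L2}; idom=L2
  L8: preds {L4,L5,L6,L7}: {L0,L2,L4} ∩ {L0,L2,L3,L5} ∩ {L0,L2,L6} ∩ {L0,L2,L7} = {L0,L2}; idom=L2

DF derivation:
  join L2 pred L0: · stop@L0
  join L2 pred L7: L7→L2 stop@L0
  join L6 pred L2: · stop@L2
  join L6 pred L4: L4 stop@L2
  join L7 pred L5: L5→L3 stop@L2
  join L7 pred L6: L6 stop@L2
  join L8 pred L4: L4 stop@L2
  join L8 pred L5: L5→L3 stop@L2
  join L8 pred L6: L6 stop@L2
  join L8 pred L7: L7 stop@L2
  L0 → ∅
  L1 → ∅
  L2 → {L2}
  L3 → {L7,L8}
  L4 → {L6,L8}
  L5 → {L7,L8}
  L6 → {L7,L8}
  L7 → {L2,L8}
  L8 → ∅

φ for u: defs {L4,L7,L8}
  DF⁺ = {L2,L6,L7,L8}

Answer: ["L2", "L6", "L7", "L8"]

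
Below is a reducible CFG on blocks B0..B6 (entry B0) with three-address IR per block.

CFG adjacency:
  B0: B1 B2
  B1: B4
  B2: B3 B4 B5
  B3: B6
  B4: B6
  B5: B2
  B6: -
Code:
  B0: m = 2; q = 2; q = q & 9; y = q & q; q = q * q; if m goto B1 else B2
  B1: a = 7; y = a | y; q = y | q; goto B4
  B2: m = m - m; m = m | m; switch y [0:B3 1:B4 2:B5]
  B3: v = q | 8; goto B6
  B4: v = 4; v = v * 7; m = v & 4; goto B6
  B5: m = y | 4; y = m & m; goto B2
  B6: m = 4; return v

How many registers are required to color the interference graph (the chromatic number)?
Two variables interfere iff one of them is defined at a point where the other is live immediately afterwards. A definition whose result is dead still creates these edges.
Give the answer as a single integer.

Answer: 3

Working:
Block summaries:
  B0: {m,q,y} / ∅
  B1: {a,q,y} / {q,y}
  B2: {m} / {m,y}
  B3: {v} / {q}
  B4: {m,v} / ∅
  B5: {m,y} / {y}
  B6: {m} / {v}

Live sets:
  B0 li=∅ lo={m,q,y}
  B1 li={q,y} lo=∅
  B2 li={m,q,y} lo={q,y}
  B3 li={q} lo={v}
  B4 li=∅ lo={v}
  B5 li={q,y} lo={m,q,y}
  B6 li={v} lo=∅

Interference:
  a — {q,y}
  m — {q,v,y}
  q — {a,m,y}
  v — {m}
  y — {a,m,q}

Colouring:
  clique {a,q,y} ⇒ need ≥ 3
  assign a→R0 m→R0 q→R1 v→R1 y→R2 — no edge inside a register ⇒ χ ≤ 3
  χ = 3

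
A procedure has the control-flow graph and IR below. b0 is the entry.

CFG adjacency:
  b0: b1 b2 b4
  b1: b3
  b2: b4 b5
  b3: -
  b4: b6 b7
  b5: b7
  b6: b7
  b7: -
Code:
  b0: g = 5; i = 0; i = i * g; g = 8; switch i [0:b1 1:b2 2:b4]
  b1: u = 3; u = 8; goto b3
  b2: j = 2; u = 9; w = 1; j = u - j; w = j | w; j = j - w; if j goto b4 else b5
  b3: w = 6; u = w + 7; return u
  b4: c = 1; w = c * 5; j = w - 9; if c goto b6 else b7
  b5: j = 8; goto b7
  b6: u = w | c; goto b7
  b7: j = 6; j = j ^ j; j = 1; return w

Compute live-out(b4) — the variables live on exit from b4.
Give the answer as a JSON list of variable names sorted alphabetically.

Answer: ["c", "w"]

Working:
Block summaries:
  b0: {g,i} / ∅
  b1: {u} / ∅
  b2: {j,u,w} / ∅
  b3: {u,w} / ∅
  b4: {c,j,w} / ∅
  b5: {j} / ∅
  b6: {u} / {c,w}
  b7: {j} / {w}

Backward fixpoint:
  b0: in=∅ out=∅
  b1: in=∅ out=∅
  b2: in=∅ out={w}
  b3: in=∅ out=∅
  b4: in=∅ out={c,w}
  b5: in={w} out={w}
  b6: in={c,w} out={w}
  b7: in={w} out=∅

live-out(b4) = ["c", "w"]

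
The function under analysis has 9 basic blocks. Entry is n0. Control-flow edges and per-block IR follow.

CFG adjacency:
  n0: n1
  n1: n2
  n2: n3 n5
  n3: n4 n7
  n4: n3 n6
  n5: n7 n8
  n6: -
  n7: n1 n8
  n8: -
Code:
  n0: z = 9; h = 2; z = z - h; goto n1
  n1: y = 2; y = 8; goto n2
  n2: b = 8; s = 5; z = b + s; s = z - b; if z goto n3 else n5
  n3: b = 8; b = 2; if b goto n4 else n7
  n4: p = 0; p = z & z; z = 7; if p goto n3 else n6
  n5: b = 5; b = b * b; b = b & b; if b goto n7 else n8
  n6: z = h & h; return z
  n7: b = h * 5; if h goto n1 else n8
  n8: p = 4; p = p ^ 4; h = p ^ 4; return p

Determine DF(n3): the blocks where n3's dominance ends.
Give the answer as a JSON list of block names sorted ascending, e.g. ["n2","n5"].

Answer: ["n3", "n7"]

Derivation:
idom tree: n1←n0 n2←n1 n3←n2 n4←n3 n5←n2 n6←n4 n7←n2 n8←n2
Dom at joins:
  n1: preds {n0,n7}: {n0} ∩ {n0,n1,n2,n7} = {n0}; idom=n0
  n3: preds {n2,n4}: {n0,n1,n2} ∩ {n0,n1,n2,n3,n4} = {n0,n1,n2}; idom=n2
  n7: preds {n3,n5}: {n0,n1,n2,n3} ∩ {n0,n1,n2,n5} = {n0,n1,n2}; idom=n2
  n8: preds {n5,n7}: {n0,n1,n2,n5} ∩ {n0,n1,n2,n7} = {n0,n1,n2}; idom=n2

Frontier:
  n1←n0: walk · to n0
  n1←n7: walk n7→n2→n1 to n0
  n3←n2: walk · to n2
  n3←n4: walk n4→n3 to n2
  n7←n3: walk n3 to n2
  n7←n5: walk n5 to n2
  n8←n5: walk n5 to n2
  n8←n7: walk n7 to n2
  DF(n0)=∅
  DF(n1)={n1}
  DF(n2)={n1}
  DF(n3)={n3,n7}
  DF(n4)={n3}
  DF(n5)={n7,n8}
  DF(n6)=∅
  DF(n7)={n1,n8}
  DF(n8)=∅

DF(n3) = ["n3", "n7"]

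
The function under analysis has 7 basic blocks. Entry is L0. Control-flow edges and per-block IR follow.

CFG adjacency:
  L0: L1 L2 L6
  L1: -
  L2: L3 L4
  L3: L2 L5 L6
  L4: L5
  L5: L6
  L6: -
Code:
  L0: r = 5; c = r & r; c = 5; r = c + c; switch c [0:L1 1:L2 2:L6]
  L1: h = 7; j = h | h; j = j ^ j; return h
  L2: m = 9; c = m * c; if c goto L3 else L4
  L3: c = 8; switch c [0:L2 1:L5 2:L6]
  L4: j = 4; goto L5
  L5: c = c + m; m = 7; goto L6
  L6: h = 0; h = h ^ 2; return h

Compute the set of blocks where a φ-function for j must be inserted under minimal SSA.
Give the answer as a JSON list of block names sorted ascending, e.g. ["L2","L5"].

Answer: ["L5", "L6"]

Working:
idom tree: L1←L0 L2←L0 L3←L2 L4←L2 L5←L2 L6←L0
Join-block Dom:
  L2: preds {L0,L3}: {L0} ∩ {L0,L2,L3} = {L0}; idom=L0
  L5: preds {L3,L4}: {L0,L2,L3} ∩ {L0,L2,L4} = {L0,L2}; idom=L2
  L6: preds {L0,L3,L5}: {L0} ∩ {L0,L2,L3} ∩ {L0,L2,L5} = {L0}; idom=L0

DF derivation:
  L2←L0: walk · to L0
  L2←L3: walk L3→L2 to L0
  L5←L3: walk L3 to L2
  L5←L4: walk L4 to L2
  L6←L0: walk · to L0
  L6←L3: walk L3→L2 to L0
  L6←L5: walk L5→L2 to L0
  L0 → ∅
  L1 → ∅
  L2 → {L2,L6}
  L3 → {L2,L5,L6}
  L4 → {L5}
  L5 → {L6}
  L6 → ∅

φ for j: defs {L1,L4}
  DF⁺ = {L5,L6}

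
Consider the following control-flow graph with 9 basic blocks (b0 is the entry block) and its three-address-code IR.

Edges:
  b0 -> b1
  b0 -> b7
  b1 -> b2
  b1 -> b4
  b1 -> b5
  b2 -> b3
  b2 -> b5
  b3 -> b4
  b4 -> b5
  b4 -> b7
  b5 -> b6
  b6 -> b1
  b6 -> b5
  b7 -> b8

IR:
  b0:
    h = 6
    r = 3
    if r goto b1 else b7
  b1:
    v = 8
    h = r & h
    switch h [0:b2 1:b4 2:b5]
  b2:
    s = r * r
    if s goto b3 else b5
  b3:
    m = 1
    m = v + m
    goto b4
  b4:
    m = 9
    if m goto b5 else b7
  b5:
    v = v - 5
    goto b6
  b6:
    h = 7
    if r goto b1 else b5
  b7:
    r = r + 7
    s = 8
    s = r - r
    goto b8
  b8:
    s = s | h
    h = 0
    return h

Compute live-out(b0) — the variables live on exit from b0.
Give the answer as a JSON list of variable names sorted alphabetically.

Block summaries:
  b0: {h,r} / ∅
  b1: {h,v} / {h,r}
  b2: {s} / {r}
  b3: {m} / {v}
  b4: {m} / ∅
  b5: {v} / {v}
  b6: {h} / {r}
  b7: {r,s} / {r}
  b8: {h,s} / {h,s}

Liveness:
  b0: in=∅ out={h,r}
  b1: in={h,r} out={h,r,v}
  b2: in={h,r,v} out={h,r,v}
  b3: in={h,r,v} out={h,r,v}
  b4: in={h,r,v} out={h,r,v}
  b5: in={r,v} out={r,v}
  b6: in={r,v} out={h,r,v}
  b7: in={h,r} out={h,s}
  b8: in={h,s} out=∅

live-out(b0) = ["h", "r"]

Answer: ["h", "r"]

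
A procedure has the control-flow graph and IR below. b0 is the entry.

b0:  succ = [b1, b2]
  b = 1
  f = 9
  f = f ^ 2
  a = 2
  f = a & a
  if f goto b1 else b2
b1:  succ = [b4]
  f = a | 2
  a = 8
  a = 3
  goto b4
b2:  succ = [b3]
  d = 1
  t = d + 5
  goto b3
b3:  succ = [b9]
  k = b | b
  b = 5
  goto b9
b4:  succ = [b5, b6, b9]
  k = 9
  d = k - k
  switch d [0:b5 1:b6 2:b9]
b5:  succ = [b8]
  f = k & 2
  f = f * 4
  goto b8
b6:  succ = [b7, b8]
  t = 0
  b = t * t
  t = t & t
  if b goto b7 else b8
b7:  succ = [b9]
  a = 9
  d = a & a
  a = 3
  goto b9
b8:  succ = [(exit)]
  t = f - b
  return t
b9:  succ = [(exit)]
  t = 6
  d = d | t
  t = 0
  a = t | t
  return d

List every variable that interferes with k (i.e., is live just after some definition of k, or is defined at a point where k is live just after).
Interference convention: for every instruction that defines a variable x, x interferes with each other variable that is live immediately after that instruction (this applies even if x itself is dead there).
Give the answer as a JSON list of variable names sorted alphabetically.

def/use:
  b0: {a,b,f} / ∅
  b1: {a,f} / {a}
  b2: {d,t} / ∅
  b3: {b,k} / {b}
  b4: {d,k} / ∅
  b5: {f} / {k}
  b6: {b,t} / ∅
  b7: {a,d} / ∅
  b8: {t} / {b,f}
  b9: {a,d,t} / {d}

Backward fixpoint:
  b0 li=∅ lo={a,b}
  b1 li={a,b} lo={b,f}
  b2 li={b} lo={b,d}
  b3 li={b,d} lo={d}
  b4 li={b,f} lo={b,d,f,k}
  b5 li={b,k} lo={b,f}
  b6 li={f} lo={b,f}
  b7 li=∅ lo={d}
  b8 li={b,f} lo=∅
  b9 li={d} lo=∅

Interfere edges:
  a: {b,d,f}
  b: {a,d,f,k,t}
  d: {a,b,f,k,t}
  f: {a,b,d,k,t}
  k: {b,d,f}
  t: {b,d,f}

N(k) = ["b", "d", "f"]

Answer: ["b", "d", "f"]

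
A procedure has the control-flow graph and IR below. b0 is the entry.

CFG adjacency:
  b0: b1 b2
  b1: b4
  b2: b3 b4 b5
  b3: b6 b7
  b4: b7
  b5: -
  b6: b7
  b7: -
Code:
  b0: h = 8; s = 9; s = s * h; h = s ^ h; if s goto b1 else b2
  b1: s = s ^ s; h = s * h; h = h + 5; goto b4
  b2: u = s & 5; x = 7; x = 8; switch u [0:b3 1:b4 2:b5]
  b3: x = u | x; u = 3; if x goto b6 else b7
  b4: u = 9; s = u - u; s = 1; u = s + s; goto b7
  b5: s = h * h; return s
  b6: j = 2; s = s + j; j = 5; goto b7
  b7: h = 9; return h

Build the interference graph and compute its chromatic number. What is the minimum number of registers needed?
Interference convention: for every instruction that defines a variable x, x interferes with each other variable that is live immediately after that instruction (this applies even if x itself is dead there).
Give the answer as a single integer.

Answer: 4

Working:
Block summaries:
  b0: def={h,s} ue=∅
  b1: def={h,s} ue={h,s}
  b2: def={u,x} ue={s}
  b3: def={u,x} ue={u,x}
  b4: def={s,u} ue=∅
  b5: def={s} ue={h}
  b6: def={j,s} ue={s}
  b7: def={h} ue=∅

Live sets:
  live b0: ∅→{h,s}
  live b1: {h,s}→∅
  live b2: {h,s}→{h,s,u,x}
  live b3: {s,u,x}→{s}
  live b4: ∅→∅
  live b5: {h}→∅
  live b6: {s}→∅
  live b7: ∅→∅

Conflict graph:
  h — {s,u,x}
  j — {s}
  s — {h,j,u,x}
  u — {h,s,x}
  x — {h,s,u}

Registers:
  {h,s,u,x} pairwise interfere (4-clique) ⇒ χ ≥ 4
  assign h→R1 j→R1 s→R0 u→R2 x→R3 — no edge inside a register ⇒ χ ≤ 4
  χ = 4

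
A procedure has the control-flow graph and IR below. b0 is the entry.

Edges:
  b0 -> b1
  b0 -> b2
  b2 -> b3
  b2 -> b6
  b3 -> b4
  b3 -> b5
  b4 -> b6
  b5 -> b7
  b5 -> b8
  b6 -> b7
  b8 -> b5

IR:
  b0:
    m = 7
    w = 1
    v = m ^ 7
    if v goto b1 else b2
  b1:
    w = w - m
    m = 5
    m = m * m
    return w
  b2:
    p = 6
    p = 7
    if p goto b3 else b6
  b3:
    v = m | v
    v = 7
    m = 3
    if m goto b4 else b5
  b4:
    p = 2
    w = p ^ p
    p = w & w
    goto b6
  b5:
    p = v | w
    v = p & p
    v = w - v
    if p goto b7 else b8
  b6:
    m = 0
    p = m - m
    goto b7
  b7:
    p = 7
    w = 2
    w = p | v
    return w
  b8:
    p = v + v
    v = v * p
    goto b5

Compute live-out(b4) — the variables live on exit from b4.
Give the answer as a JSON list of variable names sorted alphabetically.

Answer: ["v"]

Derivation:
Block summaries:
  b0: def={m,v,w} ue=∅
  b1: def={m,w} ue={m,w}
  b2: def={p} ue=∅
  b3: def={m,v} ue={m,v}
  b4: def={p,w} ue=∅
  b5: def={p,v} ue={v,w}
  b6: def={m,p} ue=∅
  b7: def={p,w} ue={v}
  b8: def={p,v} ue={v}

Backward fixpoint:
  b0: in=∅ out={m,v,w}
  b1: in={m,w} out=∅
  b2: in={m,v,w} out={m,v,w}
  b3: in={m,v,w} out={v,w}
  b4: in={v} out={v}
  b5: in={v,w} out={v,w}
  b6: in={v} out={v}
  b7: in={v} out=∅
  b8: in={v,w} out={v,w}

live-out(b4) = ["v"]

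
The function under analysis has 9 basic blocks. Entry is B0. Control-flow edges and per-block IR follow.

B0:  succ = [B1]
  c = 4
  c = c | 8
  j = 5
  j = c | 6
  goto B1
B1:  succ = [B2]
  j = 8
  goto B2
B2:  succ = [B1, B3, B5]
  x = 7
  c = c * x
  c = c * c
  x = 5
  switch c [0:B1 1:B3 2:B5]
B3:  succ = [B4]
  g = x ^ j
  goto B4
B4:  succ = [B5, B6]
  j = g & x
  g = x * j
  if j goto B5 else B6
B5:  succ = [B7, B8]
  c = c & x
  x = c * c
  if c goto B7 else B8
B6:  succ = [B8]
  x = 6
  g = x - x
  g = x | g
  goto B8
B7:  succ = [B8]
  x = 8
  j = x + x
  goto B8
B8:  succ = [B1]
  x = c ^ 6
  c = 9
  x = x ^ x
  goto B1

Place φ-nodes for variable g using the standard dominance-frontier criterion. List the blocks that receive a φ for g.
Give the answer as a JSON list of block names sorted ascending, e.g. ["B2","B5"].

idom tree: B1←B0 B2←B1 B3←B2 B4←B3 B5←B2 B6←B4 B7←B5 B8←B2
Dom at joins:
  B1: preds {B0,B2,B8}: {B0} ∩ {B0,B1,B2} ∩ {B0,B1,B2,B8} = {B0}; idom=B0
  B5: preds {B2,B4}: {B0,B1,B2} ∩ {B0,B1,B2,B3,B4} = {B0,B1,B2}; idom=B2
  B8: preds {B5,B6,B7}: {B0,B1,B2,B5} ∩ {B0,B1,B2,B3,B4,B6} ∩ {B0,B1,B2,B5,B7} = {B0,B1,B2}; idom=B2

DF walk-up:
  join B1 pred B0: · stop@B0
  join B1 pred B2: B2→B1 stop@B0
  join B1 pred B8: B8→B2→B1 stop@B0
  join B5 pred B2: · stop@B2
  join B5 pred B4: B4→B3 stop@B2
  join B8 pred B5: B5 stop@B2
  join B8 pred B6: B6→B4→B3 stop@B2
  join B8 pred B7: B7→B5 stop@B2
  B0: DF=∅
  B1: DF={B1}
  B2: DF={B1}
  B3: DF={B5,B8}
  B4: DF={B5,B8}
  B5: DF={B8}
  B6: DF={B8}
  B7: DF={B8}
  B8: DF={B1}

φ for g: defs {B3,B4,B6}
  DF⁺ = {B1,B5,B8}

Answer: ["B1", "B5", "B8"]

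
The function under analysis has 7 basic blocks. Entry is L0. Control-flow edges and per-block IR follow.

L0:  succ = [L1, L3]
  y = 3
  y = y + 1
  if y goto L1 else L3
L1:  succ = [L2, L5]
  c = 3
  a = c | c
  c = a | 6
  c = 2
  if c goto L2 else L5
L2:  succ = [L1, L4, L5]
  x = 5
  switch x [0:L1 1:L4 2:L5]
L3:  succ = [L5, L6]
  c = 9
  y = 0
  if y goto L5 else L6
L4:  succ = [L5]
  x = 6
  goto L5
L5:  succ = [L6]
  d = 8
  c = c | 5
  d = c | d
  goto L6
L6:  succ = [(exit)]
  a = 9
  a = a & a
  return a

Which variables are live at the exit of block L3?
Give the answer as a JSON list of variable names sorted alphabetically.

Answer: ["c"]

Analysis:
Per-block:
  L0: def={y} ue=∅
  L1: def={a,c} ue=∅
  L2: def={x} ue=∅
  L3: def={c,y} ue=∅
  L4: def={x} ue=∅
  L5: def={c,d} ue={c}
  L6: def={a} ue=∅

Backward fixpoint:
  L0: in=∅ out=∅
  L1: in=∅ out={c}
  L2: in={c} out={c}
  L3: in=∅ out={c}
  L4: in={c} out={c}
  L5: in={c} out=∅
  L6: in=∅ out=∅

live-out(L3) = ["c"]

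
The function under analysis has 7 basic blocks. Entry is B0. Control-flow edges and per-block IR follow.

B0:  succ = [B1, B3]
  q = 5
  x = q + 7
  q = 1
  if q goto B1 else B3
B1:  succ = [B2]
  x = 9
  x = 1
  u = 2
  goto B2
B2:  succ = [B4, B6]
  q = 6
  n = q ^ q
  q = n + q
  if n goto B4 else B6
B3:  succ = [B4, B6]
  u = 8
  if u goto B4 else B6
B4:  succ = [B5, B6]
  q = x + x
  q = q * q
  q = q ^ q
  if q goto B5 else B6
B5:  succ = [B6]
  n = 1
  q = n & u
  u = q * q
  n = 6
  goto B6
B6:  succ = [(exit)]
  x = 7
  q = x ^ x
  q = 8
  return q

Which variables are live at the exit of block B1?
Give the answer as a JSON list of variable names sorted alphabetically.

Answer: ["u", "x"]

Derivation:
Per-block:
  B0 def {q,x} use ∅
  B1 def {u,x} use ∅
  B2 def {n,q} use ∅
  B3 def {u} use ∅
  B4 def {q} use {x}
  B5 def {n,q,u} use {u}
  B6 def {q,x} use ∅

Liveness:
  B0: in=∅ out={x}
  B1: in=∅ out={u,x}
  B2: in={u,x} out={u,x}
  B3: in={x} out={u,x}
  B4: in={u,x} out={u}
  B5: in={u} out=∅
  B6: in=∅ out=∅

live-out(B1) = ["u", "x"]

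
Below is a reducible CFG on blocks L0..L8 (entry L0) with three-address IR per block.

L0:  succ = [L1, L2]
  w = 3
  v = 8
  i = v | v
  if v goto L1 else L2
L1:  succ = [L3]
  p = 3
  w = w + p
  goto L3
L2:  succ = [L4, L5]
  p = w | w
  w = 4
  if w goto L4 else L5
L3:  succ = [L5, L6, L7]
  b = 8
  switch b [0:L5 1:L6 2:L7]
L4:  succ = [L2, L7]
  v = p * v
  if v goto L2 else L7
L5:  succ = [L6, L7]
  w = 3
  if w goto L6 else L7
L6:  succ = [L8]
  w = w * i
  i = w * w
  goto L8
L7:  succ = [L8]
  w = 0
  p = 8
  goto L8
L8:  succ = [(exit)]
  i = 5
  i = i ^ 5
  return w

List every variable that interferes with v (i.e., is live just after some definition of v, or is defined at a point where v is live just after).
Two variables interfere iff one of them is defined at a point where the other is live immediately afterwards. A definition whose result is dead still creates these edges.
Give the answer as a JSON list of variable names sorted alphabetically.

def/use:
  L0: {i,v,w} / ∅
  L1: {p,w} / {w}
  L2: {p,w} / {w}
  L3: {b} / ∅
  L4: {v} / {p,v}
  L5: {w} / ∅
  L6: {i,w} / {i,w}
  L7: {p,w} / ∅
  L8: {i} / {w}

Live sets:
  L0: in=∅ out={i,v,w}
  L1: in={i,w} out={i,w}
  L2: in={i,v,w} out={i,p,v,w}
  L3: in={i,w} out={i,w}
  L4: in={i,p,v,w} out={i,v,w}
  L5: in={i} out={i,w}
  L6: in={i,w} out={w}
  L7: in=∅ out={w}
  L8: in={w} out=∅

Interfere edges:
  b — {i,w}
  i — {b,p,v,w}
  p — {i,v,w}
  v — {i,p,w}
  w — {b,i,p,v}

N(v) = ["i", "p", "w"]

Answer: ["i", "p", "w"]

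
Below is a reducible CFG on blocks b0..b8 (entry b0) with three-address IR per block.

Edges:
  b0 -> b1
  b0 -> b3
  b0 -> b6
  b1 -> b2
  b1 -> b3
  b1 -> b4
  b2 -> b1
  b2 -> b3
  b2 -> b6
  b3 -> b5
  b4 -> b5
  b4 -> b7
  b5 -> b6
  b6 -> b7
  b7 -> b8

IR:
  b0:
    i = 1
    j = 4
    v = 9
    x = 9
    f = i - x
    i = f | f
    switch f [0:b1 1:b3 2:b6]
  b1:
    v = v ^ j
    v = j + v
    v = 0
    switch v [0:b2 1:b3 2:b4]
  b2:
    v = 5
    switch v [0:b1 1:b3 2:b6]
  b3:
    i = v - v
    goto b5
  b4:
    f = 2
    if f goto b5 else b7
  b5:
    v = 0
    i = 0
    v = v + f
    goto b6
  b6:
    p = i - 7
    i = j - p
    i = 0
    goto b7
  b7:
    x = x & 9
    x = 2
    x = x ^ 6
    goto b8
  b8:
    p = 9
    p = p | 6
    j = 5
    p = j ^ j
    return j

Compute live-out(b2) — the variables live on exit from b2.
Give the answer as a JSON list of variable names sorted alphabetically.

Block summaries:
  b0 def {f,i,j,v,x} use ∅
  b1 def {v} use {j,v}
  b2 def {v} use ∅
  b3 def {i} use {v}
  b4 def {f} use ∅
  b5 def {i,v} use {f}
  b6 def {i,p} use {i,j}
  b7 def {x} use {x}
  b8 def {j,p} use ∅

Live sets:
  b0: in=∅ out={f,i,j,v,x}
  b1: in={f,i,j,v,x} out={f,i,j,v,x}
  b2: in={f,i,j,x} out={f,i,j,v,x}
  b3: in={f,j,v,x} out={f,j,x}
  b4: in={j,x} out={f,j,x}
  b5: in={f,j,x} out={i,j,x}
  b6: in={i,j,x} out={x}
  b7: in={x} out=∅
  b8: in=∅ out=∅

live-out(b2) = ["f", "i", "j", "v", "x"]

Answer: ["f", "i", "j", "v", "x"]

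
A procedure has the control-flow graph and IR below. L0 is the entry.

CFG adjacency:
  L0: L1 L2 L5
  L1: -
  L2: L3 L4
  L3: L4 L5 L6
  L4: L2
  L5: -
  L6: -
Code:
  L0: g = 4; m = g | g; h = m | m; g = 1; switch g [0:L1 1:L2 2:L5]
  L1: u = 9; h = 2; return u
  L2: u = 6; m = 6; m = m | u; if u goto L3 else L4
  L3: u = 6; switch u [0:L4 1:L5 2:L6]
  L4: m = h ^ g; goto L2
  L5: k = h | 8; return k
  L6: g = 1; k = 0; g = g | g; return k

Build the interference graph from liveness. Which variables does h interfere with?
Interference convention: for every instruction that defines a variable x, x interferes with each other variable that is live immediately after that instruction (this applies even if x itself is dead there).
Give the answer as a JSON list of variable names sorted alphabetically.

Block summaries:
  L0: def={g,h,m} ue=∅
  L1: def={h,u} ue=∅
  L2: def={m,u} ue=∅
  L3: def={u} ue=∅
  L4: def={m} ue={g,h}
  L5: def={k} ue={h}
  L6: def={g,k} ue=∅

Liveness:
  live L0: ∅→{g,h}
  live L1: ∅→∅
  live L2: {g,h}→{g,h}
  live L3: {g,h}→{g,h}
  live L4: {g,h}→{g,h}
  live L5: {h}→∅
  live L6: ∅→∅

Interfere edges:
  g: {h,k,m,u}
  h: {g,m,u}
  k: {g}
  m: {g,h,u}
  u: {g,h,m}

N(h) = ["g", "m", "u"]

Answer: ["g", "m", "u"]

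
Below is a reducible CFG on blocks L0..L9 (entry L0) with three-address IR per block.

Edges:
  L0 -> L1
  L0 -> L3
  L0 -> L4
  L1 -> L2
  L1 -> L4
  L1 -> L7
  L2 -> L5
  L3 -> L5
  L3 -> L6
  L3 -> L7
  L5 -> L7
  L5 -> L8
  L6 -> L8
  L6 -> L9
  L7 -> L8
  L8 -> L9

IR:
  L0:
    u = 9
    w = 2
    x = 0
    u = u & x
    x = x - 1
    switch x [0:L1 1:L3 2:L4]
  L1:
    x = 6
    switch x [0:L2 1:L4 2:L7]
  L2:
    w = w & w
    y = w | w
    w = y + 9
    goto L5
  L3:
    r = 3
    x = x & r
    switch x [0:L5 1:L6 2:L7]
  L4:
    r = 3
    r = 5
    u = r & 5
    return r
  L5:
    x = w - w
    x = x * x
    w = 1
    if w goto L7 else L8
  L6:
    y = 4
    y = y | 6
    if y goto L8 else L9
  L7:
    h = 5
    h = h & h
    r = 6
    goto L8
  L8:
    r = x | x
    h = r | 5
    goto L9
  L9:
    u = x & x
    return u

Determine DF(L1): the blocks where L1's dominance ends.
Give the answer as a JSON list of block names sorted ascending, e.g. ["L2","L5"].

idom tree: L1←L0 L2←L1 L3←L0 L4←L0 L5←L0 L6←L3 L7←L0 L8←L0 L9←L0
Dom∩ at merges:
  L4: preds {L0,L1}: {L0} ∩ {L0,L1} = {L0}; idom=L0
  L5: preds {L2,L3}: {L0,L1,L2} ∩ {L0,L3} = {L0}; idom=L0
  L7: preds {L1,L3,L5}: {L0,L1} ∩ {L0,L3} ∩ {L0,L5} = {L0}; idom=L0
  L8: preds {L5,L6,L7}: {L0,L5} ∩ {L0,L3,L6} ∩ {L0,L7} = {L0}; idom=L0
  L9: preds {L6,L8}: {L0,L3,L6} ∩ {L0,L8} = {L0}; idom=L0

DF walk-up:
  join L4 pred L0: · stop@L0
  join L4 pred L1: L1 stop@L0
  join L5 pred L2: L2→L1 stop@L0
  join L5 pred L3: L3 stop@L0
  join L7 pred L1: L1 stop@L0
  join L7 pred L3: L3 stop@L0
  join L7 pred L5: L5 stop@L0
  join L8 pred L5: L5 stop@L0
  join L8 pred L6: L6→L3 stop@L0
  join L8 pred L7: L7 stop@L0
  join L9 pred L6: L6→L3 stop@L0
  join L9 pred L8: L8 stop@L0
  L0 → ∅
  L1 → {L4,L5,L7}
  L2 → {L5}
  L3 → {L5,L7,L8,L9}
  L4 → ∅
  L5 → {L7,L8}
  L6 → {L8,L9}
  L7 → {L8}
  L8 → {L9}
  L9 → ∅

DF(L1) = ["L4", "L5", "L7"]

Answer: ["L4", "L5", "L7"]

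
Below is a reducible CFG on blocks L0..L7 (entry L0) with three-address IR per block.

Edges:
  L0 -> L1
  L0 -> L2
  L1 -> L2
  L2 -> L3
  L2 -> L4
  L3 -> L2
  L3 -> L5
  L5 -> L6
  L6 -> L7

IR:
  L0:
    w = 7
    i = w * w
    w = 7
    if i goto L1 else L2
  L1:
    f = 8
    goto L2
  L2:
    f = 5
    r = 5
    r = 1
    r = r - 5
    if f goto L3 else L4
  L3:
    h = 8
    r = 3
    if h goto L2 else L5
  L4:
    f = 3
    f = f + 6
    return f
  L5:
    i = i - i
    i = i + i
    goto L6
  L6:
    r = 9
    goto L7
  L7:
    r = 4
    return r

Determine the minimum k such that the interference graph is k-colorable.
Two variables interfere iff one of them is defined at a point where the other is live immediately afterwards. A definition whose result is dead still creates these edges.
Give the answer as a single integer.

Block summaries:
  L0: def={i,w} ue=∅
  L1: def={f} ue=∅
  L2: def={f,r} ue=∅
  L3: def={h,r} ue=∅
  L4: def={f} ue=∅
  L5: def={i} ue={i}
  L6: def={r} ue=∅
  L7: def={r} ue=∅

Liveness:
  live L0: ∅→{i}
  live L1: {i}→{i}
  live L2: {i}→{i}
  live L3: {i}→{i}
  live L4: ∅→∅
  live L5: {i}→∅
  live L6: ∅→∅
  live L7: ∅→∅

Interference:
  f↔{i,r}
  h↔{i,r}
  i↔{f,h,r,w}
  r↔{f,h,i}
  w↔{i}

Registers:
  clique {f,i,r} ⇒ need ≥ 3
  3-colouring: R0={i}  R1={r,w}  R2={f,h}
  χ = 3

Answer: 3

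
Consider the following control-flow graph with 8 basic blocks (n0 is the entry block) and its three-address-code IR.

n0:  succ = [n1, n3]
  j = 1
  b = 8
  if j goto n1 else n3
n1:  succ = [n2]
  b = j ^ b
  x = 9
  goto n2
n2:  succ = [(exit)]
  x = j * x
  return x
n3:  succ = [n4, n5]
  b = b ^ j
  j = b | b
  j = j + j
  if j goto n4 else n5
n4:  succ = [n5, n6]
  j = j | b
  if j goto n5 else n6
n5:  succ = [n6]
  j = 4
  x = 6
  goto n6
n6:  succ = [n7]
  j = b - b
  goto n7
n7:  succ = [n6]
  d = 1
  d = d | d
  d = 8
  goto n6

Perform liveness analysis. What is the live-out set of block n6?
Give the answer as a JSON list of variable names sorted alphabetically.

Answer: ["b"]

Analysis:
Per-block:
  n0: {b,j} / ∅
  n1: {b,x} / {b,j}
  n2: {x} / {j,x}
  n3: {b,j} / {b,j}
  n4: {j} / {b,j}
  n5: {j,x} / ∅
  n6: {j} / {b}
  n7: {d} / ∅

Backward fixpoint:
  live n0: ∅→{b,j}
  live n1: {b,j}→{j,x}
  live n2: {j,x}→∅
  live n3: {b,j}→{b,j}
  live n4: {b,j}→{b}
  live n5: {b}→{b}
  live n6: {b}→{b}
  live n7: {b}→{b}

live-out(n6) = ["b"]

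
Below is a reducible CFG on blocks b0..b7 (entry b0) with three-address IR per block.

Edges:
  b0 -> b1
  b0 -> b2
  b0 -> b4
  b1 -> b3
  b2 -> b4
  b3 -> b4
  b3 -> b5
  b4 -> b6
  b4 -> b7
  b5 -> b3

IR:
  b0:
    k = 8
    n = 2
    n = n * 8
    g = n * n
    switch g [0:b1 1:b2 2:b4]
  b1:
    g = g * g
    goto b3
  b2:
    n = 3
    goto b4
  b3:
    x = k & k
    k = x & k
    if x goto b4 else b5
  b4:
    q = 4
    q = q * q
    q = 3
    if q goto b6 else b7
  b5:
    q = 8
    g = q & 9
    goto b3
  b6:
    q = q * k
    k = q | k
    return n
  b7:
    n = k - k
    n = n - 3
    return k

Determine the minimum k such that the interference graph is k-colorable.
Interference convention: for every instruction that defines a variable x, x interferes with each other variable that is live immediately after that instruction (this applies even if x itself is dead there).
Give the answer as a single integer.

Answer: 3

Derivation:
Per-block:
  b0: def={g,k,n} ue=∅
  b1: def={g} ue={g}
  b2: def={n} ue=∅
  b3: def={k,x} ue={k}
  b4: def={q} ue=∅
  b5: def={g,q} ue=∅
  b6: def={k,q} ue={k,n,q}
  b7: def={n} ue={k}

Liveness:
  live b0: ∅→{g,k,n}
  live b1: {g,k,n}→{k,n}
  live b2: {k}→{k,n}
  live b3: {k,n}→{k,n}
  live b4: {k,n}→{k,n,q}
  live b5: {k,n}→{k,n}
  live b6: {k,n,q}→∅
  live b7: {k}→∅

Interference:
  g: {k,n}
  k: {g,n,q,x}
  n: {g,k,q,x}
  q: {k,n}
  x: {k,n}

Chromatic number:
  {g,k,n} pairwise interfere (3-clique) ⇒ χ ≥ 3
  3-colouring: R0={k}  R1={n}  R2={g,q,x}
  χ = 3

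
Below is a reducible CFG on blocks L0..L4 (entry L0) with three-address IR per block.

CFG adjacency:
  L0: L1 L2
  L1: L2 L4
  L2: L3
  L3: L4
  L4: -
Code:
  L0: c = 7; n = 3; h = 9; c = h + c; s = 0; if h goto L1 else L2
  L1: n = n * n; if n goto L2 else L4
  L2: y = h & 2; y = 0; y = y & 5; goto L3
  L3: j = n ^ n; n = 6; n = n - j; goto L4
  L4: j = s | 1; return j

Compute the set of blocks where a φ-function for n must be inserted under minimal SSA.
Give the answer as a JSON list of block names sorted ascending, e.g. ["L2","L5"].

idom tree: L1←L0 L2←L0 L3←L2 L4←L0
Dom∩ at merges:
  L2: preds {L0,L1}: {L0} ∩ {L0,L1} = {L0}; idom=L0
  L4: preds {L1,L3}: {L0,L1} ∩ {L0,L2,L3} = {L0}; idom=L0

Frontier:
  join L2 pred L0: · stop@L0
  join L2 pred L1: L1 stop@L0
  join L4 pred L1: L1 stop@L0
  join L4 pred L3: L3→L2 stop@L0
  L0 → ∅
  L1 → {L2,L4}
  L2 → {L4}
  L3 → {L4}
  L4 → ∅

φ for n: defs {L0,L1,L3}
  DF⁺ = {L2,L4}

Answer: ["L2", "L4"]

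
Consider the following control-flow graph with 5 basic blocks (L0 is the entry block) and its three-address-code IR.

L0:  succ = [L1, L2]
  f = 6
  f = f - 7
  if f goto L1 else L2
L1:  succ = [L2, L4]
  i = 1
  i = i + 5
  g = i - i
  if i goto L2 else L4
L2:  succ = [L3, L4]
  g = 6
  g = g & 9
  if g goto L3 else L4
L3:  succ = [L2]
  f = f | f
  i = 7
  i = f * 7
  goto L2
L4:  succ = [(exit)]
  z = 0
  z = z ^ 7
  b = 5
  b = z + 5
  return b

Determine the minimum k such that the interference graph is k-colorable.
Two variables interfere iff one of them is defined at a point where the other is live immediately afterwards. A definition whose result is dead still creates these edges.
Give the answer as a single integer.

Per-block:
  L0: {f} / ∅
  L1: {g,i} / ∅
  L2: {g} / ∅
  L3: {f,i} / {f}
  L4: {b,z} / ∅

Live sets:
  live L0: ∅→{f}
  live L1: {f}→{f}
  live L2: {f}→{f}
  live L3: {f}→{f}
  live L4: ∅→∅

Interference:
  b — {z}
  f — {g,i}
  g — {f,i}
  i — {f,g}
  z — {b}

Chromatic number:
  lower bound: {f,g,i} mutually conflict ⇒ χ ≥ 3
  3-colouring: R0={b,f}  R1={g,z}  R2={i}
  χ = 3

Answer: 3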